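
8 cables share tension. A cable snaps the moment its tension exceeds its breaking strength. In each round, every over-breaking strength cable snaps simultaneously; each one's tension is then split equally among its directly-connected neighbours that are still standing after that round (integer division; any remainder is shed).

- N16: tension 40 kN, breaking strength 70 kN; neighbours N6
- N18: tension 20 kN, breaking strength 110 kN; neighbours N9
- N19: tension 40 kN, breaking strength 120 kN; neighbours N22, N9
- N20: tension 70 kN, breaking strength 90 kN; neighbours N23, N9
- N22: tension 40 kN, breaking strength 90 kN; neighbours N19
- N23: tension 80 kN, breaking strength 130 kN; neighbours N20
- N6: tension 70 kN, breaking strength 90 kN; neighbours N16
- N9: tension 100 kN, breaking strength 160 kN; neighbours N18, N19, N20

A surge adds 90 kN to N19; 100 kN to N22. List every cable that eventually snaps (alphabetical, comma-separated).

N18, N19, N20, N22, N23, N9

Round 1 — N19 at 130 > 120; N22 at 140 > 90. N19, N22 snap.
  N19 sheds 130 kN to N9: 130 each.
    N9: 100+130 = 230 > 160
  N22 sheds 140 kN: no online neighbours, lost.
Round 2 — N9 snaps.
  N9 sheds 230 kN to N18, N20: 115 each.
    N18: 20+115 = 135 > 110
    N20: 70+115 = 185 > 90
Round 3 — N18, N20 snap.
  N18 sheds 135 kN: no online neighbours, lost.
  N20 sheds 185 kN to N23: 185 each.
    N23: 80+185 = 265 > 130
Round 4 — N23 snaps.
  N23 sheds 265 kN: no online neighbours, lost.
No further breaks.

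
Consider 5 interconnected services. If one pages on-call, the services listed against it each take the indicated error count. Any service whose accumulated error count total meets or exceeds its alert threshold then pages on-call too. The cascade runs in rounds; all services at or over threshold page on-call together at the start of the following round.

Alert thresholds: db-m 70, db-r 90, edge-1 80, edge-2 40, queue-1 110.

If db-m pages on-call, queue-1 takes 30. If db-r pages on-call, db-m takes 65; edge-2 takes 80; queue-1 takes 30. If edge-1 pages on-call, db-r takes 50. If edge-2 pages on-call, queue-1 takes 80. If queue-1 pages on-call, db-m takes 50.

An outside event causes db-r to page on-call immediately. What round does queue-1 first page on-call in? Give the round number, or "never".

Round 1 — db-r pages on-call (initial).
  db-m: +65 → 65 < 70
  edge-2: +80 → 80 ≥ 40
  queue-1: +30 → 30 < 110
Round 2 — edge-2 pages on-call.
  queue-1: +80 → 110 ≥ 110
Round 3 — queue-1 pages on-call.
  db-m: +50 → 115 ≥ 70
Round 4 — db-m pages on-call.
No further pages.

3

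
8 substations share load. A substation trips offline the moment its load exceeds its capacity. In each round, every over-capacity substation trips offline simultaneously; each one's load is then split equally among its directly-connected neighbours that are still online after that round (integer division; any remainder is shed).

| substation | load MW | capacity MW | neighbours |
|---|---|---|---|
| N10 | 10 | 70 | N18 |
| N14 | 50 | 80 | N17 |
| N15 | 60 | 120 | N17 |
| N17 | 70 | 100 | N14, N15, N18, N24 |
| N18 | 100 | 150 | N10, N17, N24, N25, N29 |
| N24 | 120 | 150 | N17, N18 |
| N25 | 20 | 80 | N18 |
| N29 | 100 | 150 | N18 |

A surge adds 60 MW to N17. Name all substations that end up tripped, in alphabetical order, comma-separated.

N10, N14, N17, N18, N24, N25, N29

Round 1 — N17 at 130 > 100. N17 trips offline.
  N17 sheds 130 MW to N14, N15, N18, N24: 32 each (2 lost).
    N14: 50+32 = 82 > 80
    N15: 60+32 = 92 ≤ 120
    N18: 100+32 = 132 ≤ 150
    N24: 120+32 = 152 > 150
Round 2 — N14, N24 trip offline.
  N14 sheds 82 MW: no online neighbours, lost.
  N24 sheds 152 MW to N18: 152 each.
    N18: 132+152 = 284 > 150
Round 3 — N18 trips offline.
  N18 sheds 284 MW to N10, N25, N29: 94 each (2 lost).
    N10: 10+94 = 104 > 70
    N25: 20+94 = 114 > 80
    N29: 100+94 = 194 > 150
Round 4 — N10, N25, N29 trip offline.
  N10 sheds 104 MW: no online neighbours, lost.
  N25 sheds 114 MW: no online neighbours, lost.
  N29 sheds 194 MW: no online neighbours, lost.
No further trips.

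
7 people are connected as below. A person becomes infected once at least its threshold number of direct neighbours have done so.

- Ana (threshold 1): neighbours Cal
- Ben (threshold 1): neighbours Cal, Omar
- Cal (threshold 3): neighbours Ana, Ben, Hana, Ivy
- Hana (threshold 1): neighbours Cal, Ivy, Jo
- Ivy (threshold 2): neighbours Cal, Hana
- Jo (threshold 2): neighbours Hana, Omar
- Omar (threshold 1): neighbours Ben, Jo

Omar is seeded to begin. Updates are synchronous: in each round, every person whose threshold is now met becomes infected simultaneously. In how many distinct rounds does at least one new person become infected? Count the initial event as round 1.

2

Round 1 — Omar becomes infected (initial).
Round 2 — checking thresholds:
  Ben: 1 of 2 neighbours ≥ 1, becomes infected.
  Jo: 1 of 2 neighbours < 2, not yet.
Round 3 — no new infections; cascade stops.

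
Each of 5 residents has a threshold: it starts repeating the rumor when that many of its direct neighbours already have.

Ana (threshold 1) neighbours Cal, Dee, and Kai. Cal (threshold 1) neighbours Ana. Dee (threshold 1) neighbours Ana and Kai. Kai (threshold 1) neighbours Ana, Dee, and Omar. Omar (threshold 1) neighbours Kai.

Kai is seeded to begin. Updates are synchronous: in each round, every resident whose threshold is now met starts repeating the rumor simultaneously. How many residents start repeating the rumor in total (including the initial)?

5

Round 1 — Kai starts repeating the rumor (initial).
Round 2 — checking thresholds:
  Ana: 1 of 3 neighbours ≥ 1, starts repeating the rumor.
  Dee: 1 of 2 neighbours ≥ 1, starts repeating the rumor.
  Omar: 1 of 1 neighbours ≥ 1, starts repeating the rumor.
Round 3 — checking thresholds:
  Cal: 1 of 1 neighbours ≥ 1, starts repeating the rumor.
Round 4 — no new spreads; cascade stops.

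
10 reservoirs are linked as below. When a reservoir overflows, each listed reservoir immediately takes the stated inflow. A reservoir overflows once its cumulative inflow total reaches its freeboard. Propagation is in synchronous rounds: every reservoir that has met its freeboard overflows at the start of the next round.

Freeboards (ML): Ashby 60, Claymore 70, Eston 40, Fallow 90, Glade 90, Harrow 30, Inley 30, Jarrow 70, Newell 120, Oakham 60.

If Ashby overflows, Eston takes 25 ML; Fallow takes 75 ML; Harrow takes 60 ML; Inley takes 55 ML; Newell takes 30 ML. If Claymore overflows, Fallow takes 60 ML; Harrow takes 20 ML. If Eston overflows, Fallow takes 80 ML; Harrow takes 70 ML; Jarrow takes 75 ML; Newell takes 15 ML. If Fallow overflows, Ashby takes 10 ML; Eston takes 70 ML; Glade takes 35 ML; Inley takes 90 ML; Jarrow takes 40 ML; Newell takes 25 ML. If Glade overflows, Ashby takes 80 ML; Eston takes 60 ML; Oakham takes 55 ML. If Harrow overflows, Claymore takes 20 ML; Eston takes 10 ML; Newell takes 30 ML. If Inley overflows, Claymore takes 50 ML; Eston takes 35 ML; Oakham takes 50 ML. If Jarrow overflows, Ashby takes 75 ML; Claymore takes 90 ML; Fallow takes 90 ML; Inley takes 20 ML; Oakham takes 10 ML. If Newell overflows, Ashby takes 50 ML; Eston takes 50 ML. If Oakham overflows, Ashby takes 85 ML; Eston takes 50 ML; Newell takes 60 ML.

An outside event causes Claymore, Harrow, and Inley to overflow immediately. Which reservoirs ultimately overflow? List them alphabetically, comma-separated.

Ashby, Claymore, Eston, Fallow, Harrow, Inley, Jarrow, Newell, Oakham

Round 1 — Claymore, Harrow, Inley overflow (initial).
  Eston: +10+35 → 45 ≥ 40
  Fallow: +60 → 60 < 90
  Newell: +30 → 30 < 120
  Oakham: +50 → 50 < 60
Round 2 — Eston overflows.
  Fallow: +80 → 140 ≥ 90
  Jarrow: +75 → 75 ≥ 70
  Newell: +15 → 45 < 120
Round 3 — Fallow, Jarrow overflow.
  Ashby: +10+75 → 85 ≥ 60
  Glade: +35 → 35 < 90
  Newell: +25 → 70 < 120
  Oakham: +10 → 60 ≥ 60
Round 4 — Ashby, Oakham overflow.
  Newell: +30+60 → 160 ≥ 120
Round 5 — Newell overflows.
No further overflows.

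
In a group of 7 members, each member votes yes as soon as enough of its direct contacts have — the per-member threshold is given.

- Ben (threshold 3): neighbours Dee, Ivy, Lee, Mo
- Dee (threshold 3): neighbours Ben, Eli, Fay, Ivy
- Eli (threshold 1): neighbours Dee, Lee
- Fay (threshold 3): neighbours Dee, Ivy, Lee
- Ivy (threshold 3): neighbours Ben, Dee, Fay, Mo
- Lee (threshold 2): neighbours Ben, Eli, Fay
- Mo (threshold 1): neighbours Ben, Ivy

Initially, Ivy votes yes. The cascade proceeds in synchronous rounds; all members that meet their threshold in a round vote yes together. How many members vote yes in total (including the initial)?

Round 1 — Ivy votes yes (initial).
Round 2 — checking thresholds:
  Ben: 1 of 4 neighbours < 3, not yet.
  Dee: 1 of 4 neighbours < 3, not yet.
  Fay: 1 of 3 neighbours < 3, not yet.
  Mo: 1 of 2 neighbours ≥ 1, votes yes.
Round 3 — no new yes votes; cascade stops.

2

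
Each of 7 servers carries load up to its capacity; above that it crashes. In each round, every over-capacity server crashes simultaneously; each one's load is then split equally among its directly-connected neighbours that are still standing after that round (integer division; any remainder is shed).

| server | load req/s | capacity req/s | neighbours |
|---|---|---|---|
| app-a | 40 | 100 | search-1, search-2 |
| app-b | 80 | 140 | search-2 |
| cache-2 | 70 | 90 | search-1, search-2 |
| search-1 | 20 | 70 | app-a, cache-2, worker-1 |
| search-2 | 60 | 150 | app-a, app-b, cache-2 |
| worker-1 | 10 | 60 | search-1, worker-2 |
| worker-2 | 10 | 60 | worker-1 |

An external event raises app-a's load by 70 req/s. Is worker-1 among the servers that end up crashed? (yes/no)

Round 1 — app-a at 110 > 100. app-a crashes.
  app-a sheds 110 req/s to search-1, search-2: 55 each.
    search-1: 20+55 = 75 > 70
    search-2: 60+55 = 115 ≤ 150
Round 2 — search-1 crashes.
  search-1 sheds 75 req/s to cache-2, worker-1: 37 each (1 lost).
    cache-2: 70+37 = 107 > 90
    worker-1: 10+37 = 47 ≤ 60
Round 3 — cache-2 crashes.
  cache-2 sheds 107 req/s to search-2: 107 each.
    search-2: 115+107 = 222 > 150
Round 4 — search-2 crashes.
  search-2 sheds 222 req/s to app-b: 222 each.
    app-b: 80+222 = 302 > 140
Round 5 — app-b crashes.
  app-b sheds 302 req/s: no online neighbours, lost.
No further crashes.

no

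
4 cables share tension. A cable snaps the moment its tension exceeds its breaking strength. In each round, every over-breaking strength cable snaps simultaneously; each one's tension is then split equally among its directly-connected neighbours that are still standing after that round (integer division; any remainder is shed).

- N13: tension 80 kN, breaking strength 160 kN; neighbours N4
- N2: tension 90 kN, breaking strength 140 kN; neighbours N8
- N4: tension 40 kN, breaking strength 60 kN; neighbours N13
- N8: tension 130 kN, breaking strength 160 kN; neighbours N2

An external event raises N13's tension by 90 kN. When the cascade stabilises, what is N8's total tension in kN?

130

Round 1 — N13 at 170 > 160. N13 snaps.
  N13 sheds 170 kN to N4: 170 each.
    N4: 40+170 = 210 > 60
Round 2 — N4 snaps.
  N4 sheds 210 kN: no online neighbours, lost.
No further breaks.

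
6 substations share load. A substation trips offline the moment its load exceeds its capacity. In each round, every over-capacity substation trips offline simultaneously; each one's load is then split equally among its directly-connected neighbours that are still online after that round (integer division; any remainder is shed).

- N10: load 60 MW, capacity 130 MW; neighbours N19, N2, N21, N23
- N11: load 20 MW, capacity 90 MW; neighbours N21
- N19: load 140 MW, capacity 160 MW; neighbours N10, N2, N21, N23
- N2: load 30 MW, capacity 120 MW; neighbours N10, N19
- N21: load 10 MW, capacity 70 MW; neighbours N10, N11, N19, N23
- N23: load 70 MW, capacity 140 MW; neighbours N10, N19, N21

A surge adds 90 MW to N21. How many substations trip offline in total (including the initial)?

Round 1 — N21 at 100 > 70. N21 trips offline.
  N21 sheds 100 MW to N10, N11, N19, N23: 25 each.
    N10: 60+25 = 85 ≤ 130
    N11: 20+25 = 45 ≤ 90
    N19: 140+25 = 165 > 160
    N23: 70+25 = 95 ≤ 140
Round 2 — N19 trips offline.
  N19 sheds 165 MW to N10, N2, N23: 55 each.
    N10: 85+55 = 140 > 130
    N2: 30+55 = 85 ≤ 120
    N23: 95+55 = 150 > 140
Round 3 — N10, N23 trip offline.
  N10 sheds 140 MW to N2: 140 each.
    N2: 85+140 = 225 > 120
  N23 sheds 150 MW: no online neighbours, lost.
Round 4 — N2 trips offline.
  N2 sheds 225 MW: no online neighbours, lost.
No further trips.

5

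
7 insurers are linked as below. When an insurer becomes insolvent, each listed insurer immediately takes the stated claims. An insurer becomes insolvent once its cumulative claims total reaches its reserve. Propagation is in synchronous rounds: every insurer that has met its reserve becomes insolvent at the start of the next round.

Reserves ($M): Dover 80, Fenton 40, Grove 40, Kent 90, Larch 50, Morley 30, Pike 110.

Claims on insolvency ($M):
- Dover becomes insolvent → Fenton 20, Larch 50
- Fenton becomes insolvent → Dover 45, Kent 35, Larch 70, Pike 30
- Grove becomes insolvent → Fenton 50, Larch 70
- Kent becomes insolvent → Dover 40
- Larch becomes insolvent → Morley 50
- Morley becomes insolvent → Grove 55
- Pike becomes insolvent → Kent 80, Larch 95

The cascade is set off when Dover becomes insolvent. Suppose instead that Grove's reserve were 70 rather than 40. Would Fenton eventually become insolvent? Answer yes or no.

With Grove's reserve at 70:
Round 1 — Dover becomes insolvent (initial).
  Fenton: +20 → 20 < 40
  Larch: +50 → 50 ≥ 50
Round 2 — Larch becomes insolvent.
  Morley: +50 → 50 ≥ 30
Round 3 — Morley becomes insolvent.
  Grove: +55 → 55 < 70
No further insolvencies.

no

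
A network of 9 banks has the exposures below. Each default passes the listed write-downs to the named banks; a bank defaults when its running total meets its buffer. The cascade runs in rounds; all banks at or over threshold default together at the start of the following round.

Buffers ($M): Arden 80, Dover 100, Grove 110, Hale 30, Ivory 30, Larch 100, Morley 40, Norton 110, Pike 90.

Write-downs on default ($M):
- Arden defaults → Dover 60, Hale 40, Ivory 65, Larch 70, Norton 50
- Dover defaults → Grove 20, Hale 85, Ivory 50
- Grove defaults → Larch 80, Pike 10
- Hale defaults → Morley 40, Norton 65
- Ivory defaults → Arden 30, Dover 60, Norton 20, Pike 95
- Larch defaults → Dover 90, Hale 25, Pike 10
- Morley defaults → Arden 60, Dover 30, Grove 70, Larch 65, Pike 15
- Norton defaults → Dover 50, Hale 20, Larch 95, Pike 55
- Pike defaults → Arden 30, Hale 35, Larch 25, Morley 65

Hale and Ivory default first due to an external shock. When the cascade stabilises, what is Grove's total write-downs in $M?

90

Round 1 — Hale, Ivory default (initial).
  Arden: +30 → 30 < 80
  Dover: +60 → 60 < 100
  Morley: +40 → 40 ≥ 40
  Norton: +65+20 → 85 < 110
  Pike: +95 → 95 ≥ 90
Round 2 — Morley, Pike default.
  Arden: +60+30 → 120 ≥ 80
  Dover: +30 → 90 < 100
  Grove: +70 → 70 < 110
  Larch: +65+25 → 90 < 100
Round 3 — Arden defaults.
  Dover: +60 → 150 ≥ 100
  Larch: +70 → 160 ≥ 100
  Norton: +50 → 135 ≥ 110
Round 4 — Dover, Larch, Norton default.
  Grove: +20 → 90 < 110
No further defaults.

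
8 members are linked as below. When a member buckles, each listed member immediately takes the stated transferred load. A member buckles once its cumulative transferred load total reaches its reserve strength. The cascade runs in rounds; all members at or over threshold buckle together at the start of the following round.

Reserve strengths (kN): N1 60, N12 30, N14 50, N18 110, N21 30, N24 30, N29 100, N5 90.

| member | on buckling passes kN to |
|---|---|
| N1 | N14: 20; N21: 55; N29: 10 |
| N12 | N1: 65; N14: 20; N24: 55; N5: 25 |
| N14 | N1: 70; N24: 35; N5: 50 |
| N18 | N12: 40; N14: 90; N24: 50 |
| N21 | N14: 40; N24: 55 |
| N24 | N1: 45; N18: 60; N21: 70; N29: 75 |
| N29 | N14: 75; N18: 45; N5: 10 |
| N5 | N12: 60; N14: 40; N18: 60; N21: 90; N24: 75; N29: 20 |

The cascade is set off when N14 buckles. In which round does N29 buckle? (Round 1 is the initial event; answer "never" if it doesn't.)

Round 1 — N14 buckles (initial).
  N1: +70 → 70 ≥ 60
  N24: +35 → 35 ≥ 30
  N5: +50 → 50 < 90
Round 2 — N1, N24 buckle.
  N18: +60 → 60 < 110
  N21: +55+70 → 125 ≥ 30
  N29: +10+75 → 85 < 100
Round 3 — N21 buckles.
No further bucklings.

never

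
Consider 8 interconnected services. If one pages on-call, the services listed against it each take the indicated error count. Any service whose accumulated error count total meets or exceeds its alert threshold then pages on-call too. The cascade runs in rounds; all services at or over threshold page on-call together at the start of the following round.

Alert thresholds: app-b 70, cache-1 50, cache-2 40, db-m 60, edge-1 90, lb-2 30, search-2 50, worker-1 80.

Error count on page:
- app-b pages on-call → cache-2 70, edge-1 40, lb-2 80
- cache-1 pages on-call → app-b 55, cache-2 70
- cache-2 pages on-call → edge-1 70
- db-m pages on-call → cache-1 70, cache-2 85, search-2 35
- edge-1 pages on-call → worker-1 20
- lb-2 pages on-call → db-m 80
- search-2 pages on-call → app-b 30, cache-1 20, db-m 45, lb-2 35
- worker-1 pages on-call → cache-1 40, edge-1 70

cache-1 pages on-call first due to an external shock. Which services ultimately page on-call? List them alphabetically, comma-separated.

cache-1, cache-2

Round 1 — cache-1 pages on-call (initial).
  app-b: +55 → 55 < 70
  cache-2: +70 → 70 ≥ 40
Round 2 — cache-2 pages on-call.
  edge-1: +70 → 70 < 90
No further pages.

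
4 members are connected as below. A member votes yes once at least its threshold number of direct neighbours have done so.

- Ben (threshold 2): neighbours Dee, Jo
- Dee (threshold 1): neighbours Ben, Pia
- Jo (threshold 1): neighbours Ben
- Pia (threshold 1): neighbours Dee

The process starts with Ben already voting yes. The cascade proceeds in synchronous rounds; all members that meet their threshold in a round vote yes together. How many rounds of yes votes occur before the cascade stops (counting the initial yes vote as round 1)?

3

Round 1 — Ben votes yes (initial).
Round 2 — checking thresholds:
  Dee: 1 of 2 neighbours ≥ 1, votes yes.
  Jo: 1 of 1 neighbours ≥ 1, votes yes.
Round 3 — checking thresholds:
  Pia: 1 of 1 neighbours ≥ 1, votes yes.
Round 4 — no new yes votes; cascade stops.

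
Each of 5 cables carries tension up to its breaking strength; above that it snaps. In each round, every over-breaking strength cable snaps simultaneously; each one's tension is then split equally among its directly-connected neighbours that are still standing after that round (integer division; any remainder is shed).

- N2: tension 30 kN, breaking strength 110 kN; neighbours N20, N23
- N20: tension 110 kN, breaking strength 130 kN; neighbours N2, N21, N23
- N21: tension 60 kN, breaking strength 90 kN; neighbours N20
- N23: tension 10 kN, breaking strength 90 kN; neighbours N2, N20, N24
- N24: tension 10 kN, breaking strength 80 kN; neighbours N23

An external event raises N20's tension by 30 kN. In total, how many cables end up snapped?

2

Round 1 — N20 at 140 > 130. N20 snaps.
  N20 sheds 140 kN to N2, N21, N23: 46 each (2 lost).
    N2: 30+46 = 76 ≤ 110
    N21: 60+46 = 106 > 90
    N23: 10+46 = 56 ≤ 90
Round 2 — N21 snaps.
  N21 sheds 106 kN: no online neighbours, lost.
No further breaks.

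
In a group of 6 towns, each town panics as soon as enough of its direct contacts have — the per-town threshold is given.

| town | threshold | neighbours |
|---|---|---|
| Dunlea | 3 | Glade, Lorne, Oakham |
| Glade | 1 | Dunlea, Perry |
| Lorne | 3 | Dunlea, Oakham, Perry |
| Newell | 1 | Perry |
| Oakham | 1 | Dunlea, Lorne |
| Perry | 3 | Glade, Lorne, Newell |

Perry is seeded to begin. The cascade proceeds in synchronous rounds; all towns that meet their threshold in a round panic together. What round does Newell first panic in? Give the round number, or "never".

Round 1 — Perry panics (initial).
Round 2 — checking thresholds:
  Glade: 1 of 2 neighbours ≥ 1, panics.
  Lorne: 1 of 3 neighbours < 3, holds.
  Newell: 1 of 1 neighbours ≥ 1, panics.
Round 3 — no new panics; cascade stops.

2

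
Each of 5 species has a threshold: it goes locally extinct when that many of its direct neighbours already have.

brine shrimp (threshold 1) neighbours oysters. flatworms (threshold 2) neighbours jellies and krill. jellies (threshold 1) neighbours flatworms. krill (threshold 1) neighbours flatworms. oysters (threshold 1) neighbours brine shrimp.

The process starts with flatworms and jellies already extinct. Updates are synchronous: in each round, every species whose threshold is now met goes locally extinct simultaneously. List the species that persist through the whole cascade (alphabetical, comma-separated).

Round 1 — flatworms, jellies go locally extinct (initial).
Round 2 — checking thresholds:
  krill: 1 of 1 neighbours ≥ 1, goes locally extinct.
Round 3 — no new extinctions; cascade stops.

brine shrimp, oysters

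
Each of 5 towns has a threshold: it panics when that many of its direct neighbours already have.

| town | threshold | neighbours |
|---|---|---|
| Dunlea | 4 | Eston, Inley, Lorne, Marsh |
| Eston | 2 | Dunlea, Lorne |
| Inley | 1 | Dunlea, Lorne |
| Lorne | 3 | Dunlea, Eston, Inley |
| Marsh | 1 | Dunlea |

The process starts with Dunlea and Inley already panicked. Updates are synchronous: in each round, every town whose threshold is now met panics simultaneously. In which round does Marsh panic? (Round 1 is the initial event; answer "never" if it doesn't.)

2

Round 1 — Dunlea, Inley panic (initial).
Round 2 — checking thresholds:
  Eston: 1 of 2 neighbours < 2, holds.
  Lorne: 2 of 3 neighbours < 3, holds.
  Marsh: 1 of 1 neighbours ≥ 1, panics.
Round 3 — no new panics; cascade stops.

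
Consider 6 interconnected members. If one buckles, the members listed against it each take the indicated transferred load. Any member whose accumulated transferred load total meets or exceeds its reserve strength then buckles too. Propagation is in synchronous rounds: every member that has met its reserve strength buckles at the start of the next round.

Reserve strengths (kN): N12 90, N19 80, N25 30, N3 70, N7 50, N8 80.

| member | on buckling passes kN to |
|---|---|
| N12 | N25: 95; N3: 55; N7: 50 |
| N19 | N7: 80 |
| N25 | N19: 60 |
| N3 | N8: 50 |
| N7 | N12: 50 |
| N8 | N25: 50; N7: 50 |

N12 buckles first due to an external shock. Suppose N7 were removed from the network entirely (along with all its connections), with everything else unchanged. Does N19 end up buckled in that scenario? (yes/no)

With N7 removed:
Round 1 — N12 buckles (initial).
  N25: +95 → 95 ≥ 30
  N3: +55 → 55 < 70
Round 2 — N25 buckles.
  N19: +60 → 60 < 80
No further bucklings.

no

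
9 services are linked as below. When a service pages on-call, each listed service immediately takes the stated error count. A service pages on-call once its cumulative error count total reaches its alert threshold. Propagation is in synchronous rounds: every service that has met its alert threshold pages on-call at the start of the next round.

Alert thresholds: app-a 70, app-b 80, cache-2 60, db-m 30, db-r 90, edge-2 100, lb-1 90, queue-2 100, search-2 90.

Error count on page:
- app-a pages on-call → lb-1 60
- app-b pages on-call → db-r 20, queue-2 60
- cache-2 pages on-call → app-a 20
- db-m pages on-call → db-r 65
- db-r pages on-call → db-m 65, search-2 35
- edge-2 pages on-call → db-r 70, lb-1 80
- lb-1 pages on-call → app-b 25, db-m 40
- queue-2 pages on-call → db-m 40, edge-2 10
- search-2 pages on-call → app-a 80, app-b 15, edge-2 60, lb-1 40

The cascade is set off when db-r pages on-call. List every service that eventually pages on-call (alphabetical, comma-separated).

db-m, db-r

Round 1 — db-r pages on-call (initial).
  db-m: +65 → 65 ≥ 30
  search-2: +35 → 35 < 90
Round 2 — db-m pages on-call.
No further pages.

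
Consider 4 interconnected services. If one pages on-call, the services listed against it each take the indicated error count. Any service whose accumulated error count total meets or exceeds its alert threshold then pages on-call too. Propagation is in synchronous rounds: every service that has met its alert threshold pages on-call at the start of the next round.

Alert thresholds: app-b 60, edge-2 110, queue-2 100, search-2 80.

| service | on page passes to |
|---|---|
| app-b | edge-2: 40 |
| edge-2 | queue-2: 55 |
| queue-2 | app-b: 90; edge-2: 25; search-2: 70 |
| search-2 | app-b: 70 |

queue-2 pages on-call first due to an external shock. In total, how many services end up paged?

Round 1 — queue-2 pages on-call (initial).
  app-b: +90 → 90 ≥ 60
  edge-2: +25 → 25 < 110
  search-2: +70 → 70 < 80
Round 2 — app-b pages on-call.
  edge-2: +40 → 65 < 110
No further pages.

2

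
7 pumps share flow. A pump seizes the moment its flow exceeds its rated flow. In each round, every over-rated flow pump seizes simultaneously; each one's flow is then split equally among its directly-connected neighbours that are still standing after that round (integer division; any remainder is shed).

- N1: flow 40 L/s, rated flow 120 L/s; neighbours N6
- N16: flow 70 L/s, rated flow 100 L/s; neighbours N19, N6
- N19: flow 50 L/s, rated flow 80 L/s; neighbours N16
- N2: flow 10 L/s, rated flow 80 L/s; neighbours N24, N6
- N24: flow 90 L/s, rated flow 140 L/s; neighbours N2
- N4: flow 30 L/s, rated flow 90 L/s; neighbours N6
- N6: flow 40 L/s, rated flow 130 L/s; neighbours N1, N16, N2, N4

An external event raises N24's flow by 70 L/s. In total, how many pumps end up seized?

Round 1 — N24 at 160 > 140. N24 seizes.
  N24 sheds 160 L/s to N2: 160 each.
    N2: 10+160 = 170 > 80
Round 2 — N2 seizes.
  N2 sheds 170 L/s to N6: 170 each.
    N6: 40+170 = 210 > 130
Round 3 — N6 seizes.
  N6 sheds 210 L/s to N1, N16, N4: 70 each.
    N1: 40+70 = 110 ≤ 120
    N16: 70+70 = 140 > 100
    N4: 30+70 = 100 > 90
Round 4 — N16, N4 seize.
  N16 sheds 140 L/s to N19: 140 each.
    N19: 50+140 = 190 > 80
  N4 sheds 100 L/s: no online neighbours, lost.
Round 5 — N19 seizes.
  N19 sheds 190 L/s: no online neighbours, lost.
No further seizures.

6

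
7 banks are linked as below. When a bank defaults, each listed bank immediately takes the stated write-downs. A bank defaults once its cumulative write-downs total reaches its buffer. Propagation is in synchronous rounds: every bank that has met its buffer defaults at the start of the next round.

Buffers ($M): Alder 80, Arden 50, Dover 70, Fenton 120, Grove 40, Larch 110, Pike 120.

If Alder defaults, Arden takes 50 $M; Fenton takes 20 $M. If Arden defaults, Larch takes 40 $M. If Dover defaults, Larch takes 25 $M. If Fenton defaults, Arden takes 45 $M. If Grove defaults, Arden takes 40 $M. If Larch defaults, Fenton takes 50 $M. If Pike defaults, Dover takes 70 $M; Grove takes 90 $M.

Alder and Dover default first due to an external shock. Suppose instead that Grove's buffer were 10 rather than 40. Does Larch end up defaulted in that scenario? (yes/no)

With Grove's buffer at 10:
Round 1 — Alder, Dover default (initial).
  Arden: +50 → 50 ≥ 50
  Fenton: +20 → 20 < 120
  Larch: +25 → 25 < 110
Round 2 — Arden defaults.
  Larch: +40 → 65 < 110
No further defaults.

no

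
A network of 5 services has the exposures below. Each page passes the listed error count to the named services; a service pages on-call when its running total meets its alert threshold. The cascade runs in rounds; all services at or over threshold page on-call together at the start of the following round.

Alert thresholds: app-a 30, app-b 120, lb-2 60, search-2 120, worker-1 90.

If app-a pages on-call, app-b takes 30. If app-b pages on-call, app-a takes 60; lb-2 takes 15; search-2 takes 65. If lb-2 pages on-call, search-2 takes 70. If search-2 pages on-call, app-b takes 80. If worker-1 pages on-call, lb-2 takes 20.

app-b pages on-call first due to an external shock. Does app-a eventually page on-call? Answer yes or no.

Round 1 — app-b pages on-call (initial).
  app-a: +60 → 60 ≥ 30
  lb-2: +15 → 15 < 60
  search-2: +65 → 65 < 120
Round 2 — app-a pages on-call.
No further pages.

yes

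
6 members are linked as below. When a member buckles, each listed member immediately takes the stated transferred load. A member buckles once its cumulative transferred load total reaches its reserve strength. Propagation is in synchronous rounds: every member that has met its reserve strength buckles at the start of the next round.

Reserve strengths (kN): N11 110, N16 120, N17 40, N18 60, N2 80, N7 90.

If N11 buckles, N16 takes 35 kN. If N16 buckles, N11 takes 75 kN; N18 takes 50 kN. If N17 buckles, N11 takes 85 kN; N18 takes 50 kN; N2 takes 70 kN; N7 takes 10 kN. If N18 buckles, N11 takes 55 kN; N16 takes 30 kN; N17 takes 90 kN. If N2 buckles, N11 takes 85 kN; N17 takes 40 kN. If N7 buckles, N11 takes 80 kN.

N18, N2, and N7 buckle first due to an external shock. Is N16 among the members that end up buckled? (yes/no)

no

Round 1 — N18, N2, N7 buckle (initial).
  N11: +55+85+80 → 220 ≥ 110
  N16: +30 → 30 < 120
  N17: +90+40 → 130 ≥ 40
Round 2 — N11, N17 buckle.
  N16: +35 → 65 < 120
No further bucklings.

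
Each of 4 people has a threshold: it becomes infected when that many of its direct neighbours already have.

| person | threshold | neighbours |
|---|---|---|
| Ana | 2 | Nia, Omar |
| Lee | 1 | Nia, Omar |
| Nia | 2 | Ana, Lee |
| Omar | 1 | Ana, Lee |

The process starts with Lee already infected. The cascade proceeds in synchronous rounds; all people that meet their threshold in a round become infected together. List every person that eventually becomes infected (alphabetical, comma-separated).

Lee, Omar

Round 1 — Lee becomes infected (initial).
Round 2 — checking thresholds:
  Nia: 1 of 2 neighbours < 2, holds.
  Omar: 1 of 2 neighbours ≥ 1, becomes infected.
Round 3 — no new infections; cascade stops.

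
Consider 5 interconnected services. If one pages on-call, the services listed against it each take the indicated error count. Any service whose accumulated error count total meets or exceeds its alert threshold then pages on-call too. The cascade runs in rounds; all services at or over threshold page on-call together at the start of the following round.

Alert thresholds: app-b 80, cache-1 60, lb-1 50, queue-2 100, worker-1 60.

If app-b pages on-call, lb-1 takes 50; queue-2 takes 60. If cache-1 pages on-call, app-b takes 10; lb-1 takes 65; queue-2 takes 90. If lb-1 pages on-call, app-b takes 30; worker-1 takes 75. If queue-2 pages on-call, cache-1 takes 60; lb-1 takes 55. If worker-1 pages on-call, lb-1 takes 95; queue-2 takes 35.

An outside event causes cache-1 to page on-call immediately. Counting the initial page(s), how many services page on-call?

4

Round 1 — cache-1 pages on-call (initial).
  app-b: +10 → 10 < 80
  lb-1: +65 → 65 ≥ 50
  queue-2: +90 → 90 < 100
Round 2 — lb-1 pages on-call.
  app-b: +30 → 40 < 80
  worker-1: +75 → 75 ≥ 60
Round 3 — worker-1 pages on-call.
  queue-2: +35 → 125 ≥ 100
Round 4 — queue-2 pages on-call.
No further pages.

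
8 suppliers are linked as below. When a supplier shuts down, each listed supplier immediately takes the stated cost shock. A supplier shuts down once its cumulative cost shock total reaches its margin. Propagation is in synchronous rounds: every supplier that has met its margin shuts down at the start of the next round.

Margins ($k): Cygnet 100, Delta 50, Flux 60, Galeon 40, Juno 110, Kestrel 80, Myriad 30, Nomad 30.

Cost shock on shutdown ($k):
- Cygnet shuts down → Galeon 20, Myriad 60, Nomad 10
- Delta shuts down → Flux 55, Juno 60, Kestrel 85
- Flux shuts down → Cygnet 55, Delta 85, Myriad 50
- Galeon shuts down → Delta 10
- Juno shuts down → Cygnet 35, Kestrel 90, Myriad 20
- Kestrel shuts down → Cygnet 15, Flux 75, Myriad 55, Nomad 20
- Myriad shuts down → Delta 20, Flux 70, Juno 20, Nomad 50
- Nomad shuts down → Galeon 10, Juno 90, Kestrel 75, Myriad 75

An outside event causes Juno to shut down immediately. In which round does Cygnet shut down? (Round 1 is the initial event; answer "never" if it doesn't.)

Round 1 — Juno shuts down (initial).
  Cygnet: +35 → 35 < 100
  Kestrel: +90 → 90 ≥ 80
  Myriad: +20 → 20 < 30
Round 2 — Kestrel shuts down.
  Cygnet: +15 → 50 < 100
  Flux: +75 → 75 ≥ 60
  Myriad: +55 → 75 ≥ 30
  Nomad: +20 → 20 < 30
Round 3 — Flux, Myriad shut down.
  Cygnet: +55 → 105 ≥ 100
  Delta: +85+20 → 105 ≥ 50
  Nomad: +50 → 70 ≥ 30
Round 4 — Cygnet, Delta, Nomad shut down.
  Galeon: +20+10 → 30 < 40
No further shutdowns.

4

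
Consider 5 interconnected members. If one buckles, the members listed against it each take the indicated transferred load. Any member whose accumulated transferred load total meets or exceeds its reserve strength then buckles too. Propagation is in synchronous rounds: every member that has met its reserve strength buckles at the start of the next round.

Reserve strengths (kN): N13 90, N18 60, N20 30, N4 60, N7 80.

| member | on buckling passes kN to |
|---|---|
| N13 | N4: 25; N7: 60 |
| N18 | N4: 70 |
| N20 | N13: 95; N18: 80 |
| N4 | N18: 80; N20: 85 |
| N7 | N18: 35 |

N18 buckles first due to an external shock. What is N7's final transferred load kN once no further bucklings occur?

Round 1 — N18 buckles (initial).
  N4: +70 → 70 ≥ 60
Round 2 — N4 buckles.
  N20: +85 → 85 ≥ 30
Round 3 — N20 buckles.
  N13: +95 → 95 ≥ 90
Round 4 — N13 buckles.
  N7: +60 → 60 < 80
No further bucklings.

60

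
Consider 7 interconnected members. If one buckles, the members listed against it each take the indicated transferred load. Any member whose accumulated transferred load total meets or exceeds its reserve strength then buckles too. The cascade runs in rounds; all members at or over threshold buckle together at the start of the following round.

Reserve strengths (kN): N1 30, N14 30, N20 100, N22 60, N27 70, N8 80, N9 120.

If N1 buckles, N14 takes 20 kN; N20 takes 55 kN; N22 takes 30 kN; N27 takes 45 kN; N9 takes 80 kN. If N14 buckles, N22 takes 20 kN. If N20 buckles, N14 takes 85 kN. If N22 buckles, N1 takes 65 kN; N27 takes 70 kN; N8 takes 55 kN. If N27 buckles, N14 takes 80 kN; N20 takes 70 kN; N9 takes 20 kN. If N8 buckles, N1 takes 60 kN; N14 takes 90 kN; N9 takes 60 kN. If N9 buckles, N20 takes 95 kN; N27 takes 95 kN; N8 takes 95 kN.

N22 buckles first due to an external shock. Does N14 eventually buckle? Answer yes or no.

Round 1 — N22 buckles (initial).
  N1: +65 → 65 ≥ 30
  N27: +70 → 70 ≥ 70
  N8: +55 → 55 < 80
Round 2 — N1, N27 buckle.
  N14: +20+80 → 100 ≥ 30
  N20: +55+70 → 125 ≥ 100
  N9: +80+20 → 100 < 120
Round 3 — N14, N20 buckle.
No further bucklings.

yes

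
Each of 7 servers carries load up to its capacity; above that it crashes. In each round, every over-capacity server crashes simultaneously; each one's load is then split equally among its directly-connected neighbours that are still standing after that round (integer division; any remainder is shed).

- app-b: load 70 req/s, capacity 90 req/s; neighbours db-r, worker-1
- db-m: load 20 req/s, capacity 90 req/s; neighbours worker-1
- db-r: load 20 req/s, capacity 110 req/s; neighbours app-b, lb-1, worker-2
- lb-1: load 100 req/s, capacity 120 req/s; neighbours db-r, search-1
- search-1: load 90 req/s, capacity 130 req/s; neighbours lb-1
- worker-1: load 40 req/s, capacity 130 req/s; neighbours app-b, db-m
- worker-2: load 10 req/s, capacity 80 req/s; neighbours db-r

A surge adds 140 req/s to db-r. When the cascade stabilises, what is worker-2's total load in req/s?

63

Round 1 — db-r at 160 > 110. db-r crashes.
  db-r sheds 160 req/s to app-b, lb-1, worker-2: 53 each (1 lost).
    app-b: 70+53 = 123 > 90
    lb-1: 100+53 = 153 > 120
    worker-2: 10+53 = 63 ≤ 80
Round 2 — app-b, lb-1 crash.
  app-b sheds 123 req/s to worker-1: 123 each.
    worker-1: 40+123 = 163 > 130
  lb-1 sheds 153 req/s to search-1: 153 each.
    search-1: 90+153 = 243 > 130
Round 3 — search-1, worker-1 crash.
  search-1 sheds 243 req/s: no online neighbours, lost.
  worker-1 sheds 163 req/s to db-m: 163 each.
    db-m: 20+163 = 183 > 90
Round 4 — db-m crashes.
  db-m sheds 183 req/s: no online neighbours, lost.
No further crashes.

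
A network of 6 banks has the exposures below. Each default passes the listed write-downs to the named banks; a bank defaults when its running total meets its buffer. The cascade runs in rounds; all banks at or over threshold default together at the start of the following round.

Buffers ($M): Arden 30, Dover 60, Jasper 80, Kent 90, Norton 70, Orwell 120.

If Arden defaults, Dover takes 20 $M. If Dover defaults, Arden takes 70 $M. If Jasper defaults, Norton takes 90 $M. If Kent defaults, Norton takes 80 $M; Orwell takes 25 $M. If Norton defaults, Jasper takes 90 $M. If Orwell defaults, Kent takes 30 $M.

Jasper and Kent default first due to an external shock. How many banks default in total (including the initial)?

3

Round 1 — Jasper, Kent default (initial).
  Norton: +90+80 → 170 ≥ 70
  Orwell: +25 → 25 < 120
Round 2 — Norton defaults.
No further defaults.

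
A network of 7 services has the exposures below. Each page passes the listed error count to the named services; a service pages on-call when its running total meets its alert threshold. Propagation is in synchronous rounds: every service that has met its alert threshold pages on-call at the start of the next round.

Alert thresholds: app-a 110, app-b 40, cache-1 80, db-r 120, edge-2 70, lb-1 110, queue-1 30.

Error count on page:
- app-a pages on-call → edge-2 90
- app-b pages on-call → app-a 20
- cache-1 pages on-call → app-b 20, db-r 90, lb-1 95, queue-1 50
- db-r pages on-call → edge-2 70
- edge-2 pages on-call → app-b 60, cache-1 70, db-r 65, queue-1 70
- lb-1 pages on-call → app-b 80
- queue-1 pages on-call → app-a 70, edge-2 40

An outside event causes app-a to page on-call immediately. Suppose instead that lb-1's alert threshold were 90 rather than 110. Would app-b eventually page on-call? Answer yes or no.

With lb-1's alert threshold at 90:
Round 1 — app-a pages on-call (initial).
  edge-2: +90 → 90 ≥ 70
Round 2 — edge-2 pages on-call.
  app-b: +60 → 60 ≥ 40
  cache-1: +70 → 70 < 80
  db-r: +65 → 65 < 120
  queue-1: +70 → 70 ≥ 30
Round 3 — app-b, queue-1 page on-call.
No further pages.

yes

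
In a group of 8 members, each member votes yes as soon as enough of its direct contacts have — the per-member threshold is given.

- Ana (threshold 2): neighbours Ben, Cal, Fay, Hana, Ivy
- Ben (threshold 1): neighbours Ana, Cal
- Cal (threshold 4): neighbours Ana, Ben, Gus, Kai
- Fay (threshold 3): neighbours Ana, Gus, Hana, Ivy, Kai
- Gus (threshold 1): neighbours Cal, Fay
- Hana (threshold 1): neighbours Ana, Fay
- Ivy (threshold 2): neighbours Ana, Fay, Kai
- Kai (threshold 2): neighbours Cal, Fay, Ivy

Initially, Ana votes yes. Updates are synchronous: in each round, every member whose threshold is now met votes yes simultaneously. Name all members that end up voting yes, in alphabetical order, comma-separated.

Ana, Ben, Hana

Round 1 — Ana votes yes (initial).
Round 2 — checking thresholds:
  Ben: 1 of 2 neighbours ≥ 1, votes yes.
  Cal: 1 of 4 neighbours < 4, below threshold.
  Fay: 1 of 5 neighbours < 3, below threshold.
  Hana: 1 of 2 neighbours ≥ 1, votes yes.
  Ivy: 1 of 3 neighbours < 2, below threshold.
Round 3 — no new yes votes; cascade stops.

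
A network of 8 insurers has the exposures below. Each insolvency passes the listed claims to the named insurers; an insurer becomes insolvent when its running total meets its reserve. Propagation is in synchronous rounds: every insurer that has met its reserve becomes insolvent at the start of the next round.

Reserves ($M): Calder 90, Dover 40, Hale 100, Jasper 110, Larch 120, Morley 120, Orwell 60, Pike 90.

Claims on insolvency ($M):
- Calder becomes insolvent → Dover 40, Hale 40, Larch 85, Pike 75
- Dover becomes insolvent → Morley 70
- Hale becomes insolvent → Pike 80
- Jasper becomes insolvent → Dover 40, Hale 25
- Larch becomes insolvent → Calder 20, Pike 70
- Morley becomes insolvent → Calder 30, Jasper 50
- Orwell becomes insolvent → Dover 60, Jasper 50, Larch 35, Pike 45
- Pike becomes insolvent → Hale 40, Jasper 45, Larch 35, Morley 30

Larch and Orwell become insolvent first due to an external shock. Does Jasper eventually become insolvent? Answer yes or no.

no

Round 1 — Larch, Orwell become insolvent (initial).
  Calder: +20 → 20 < 90
  Dover: +60 → 60 ≥ 40
  Jasper: +50 → 50 < 110
  Pike: +70+45 → 115 ≥ 90
Round 2 — Dover, Pike become insolvent.
  Hale: +40 → 40 < 100
  Jasper: +45 → 95 < 110
  Morley: +70+30 → 100 < 120
No further insolvencies.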